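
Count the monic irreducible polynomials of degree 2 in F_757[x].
There are 286146 monic irreducible polynomials of degree 2 over F_757

Each element of F_{757^2} that lies in no proper subfield is a root of exactly one monic irreducible of degree 2 over F_757, and each such polynomial has 2 distinct roots in F_{757^2}. By Möbius inversion the count is N_757(2) = (1/2) Σ_{d|2} μ(2/d) · 757^d = (1/2)(μ(2)·757^1 + μ(1)·757^2) = 572292/2 = 286146.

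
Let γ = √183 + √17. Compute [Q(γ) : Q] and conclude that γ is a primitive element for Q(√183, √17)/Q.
[Q(γ) : Q] = 4 (equivalently, Q(γ) = Q(√183, √17))

Obviously Q(γ) ⊆ Q(√183, √17), and [Q(√183, √17):Q] = 4 (since 183, 17 are distinct squarefree integers > 1 with 3111 not a perfect square). To show equality we compute the minimal polynomial of γ. From γ = √183 + √17: γ^2 = 183 + 2√(3111) + 17 = 200 + 2√(3111), so γ^2 - 200 = 2√(3111); squaring, (γ^2 - 200)^2 = 4·3111, i.e. γ^4 - 400γ^2 + 40000 - 12444 = 0, i.e. γ^4 - 400γ^2 + 27556 = 0. So γ is a root of x^4 - 400x^2 + 27556. This polynomial is irreducible over Q: it has no rational root (each ±√183 ± √17 is irrational), and any factorization into two quadratics over Q would force √(3111) ∈ Q (pairing opposite roots) or √183, √17 ∈ Q (other pairings), all impossible. Hence [Q(γ):Q] = 4 = [Q(√183, √17):Q], so Q(γ) = Q(√183, √17).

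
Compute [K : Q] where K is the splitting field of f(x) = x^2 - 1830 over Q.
[K : Q] = 2

f(x) = x^2 - 1830 factors as (x - √1830)(x + √1830). The splitting field is K = Q(√1830). Since 1830 is squarefree and > 1, it is not a perfect square, so x^2 - 1830 is irreducible over Q and [Q(√1830) : Q] = 2. Hence [K : Q] = 2.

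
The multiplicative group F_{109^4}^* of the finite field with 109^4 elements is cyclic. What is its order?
|F_{109^4}^*| = 141158160

F_{109^4} has 109^4 = 141158161 elements; its multiplicative group consists of all nonzero elements, so |F_{109^4}^*| = 141158161 - 1 = 141158160. (It is cyclic since any finite subgroup of the multiplicative group of a field is cyclic.)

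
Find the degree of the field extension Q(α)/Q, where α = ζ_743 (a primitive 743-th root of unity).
[Q(α):Q] = 742

The minimal polynomial of ζ_743 over Q is the 743-th cyclotomic polynomial Φ_743(x), which is irreducible over Q and has degree φ(743) = 742. Hence [Q(α):Q] = φ(743) = 742.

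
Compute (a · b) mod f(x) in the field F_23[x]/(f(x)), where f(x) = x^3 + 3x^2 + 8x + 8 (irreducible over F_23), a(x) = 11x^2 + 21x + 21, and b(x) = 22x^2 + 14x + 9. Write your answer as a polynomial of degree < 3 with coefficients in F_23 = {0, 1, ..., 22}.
a · b ≡ 8x^2 + 2x + 11 (mod f(x))

Multiply in F_23[x]: a(x)·b(x) = (11x^2 + 21x + 21)·(22x^2 + 14x + 9) = 12x^4 + 18x^3 + 4x^2 + 5. This has degree ≥ 3, so divide by f(x) over F_23: 12x^4 + 18x^3 + 4x^2 + 5 = (12x + 5)·(x^3 + 3x^2 + 8x + 8) + (8x^2 + 2x + 11). Hence a·b ≡ 8x^2 + 2x + 11 (mod f). (F_23[x]/(f) is a field with 23^3 = 12167 elements since f is irreducible of degree 3.)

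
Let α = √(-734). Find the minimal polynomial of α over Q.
m_α(x) = x^2 + 734

α satisfies α^2 + 734 = 0, so x^2 + 734 annihilates α. Since d = -734 is squarefree and ≠ 1, it is not a perfect square in Q, so x^2 + 734 has no rational root and is therefore irreducible over Q (a degree-2 polynomial over a field is irreducible iff it has no root). Hence m_α(x) = x^2 + 734.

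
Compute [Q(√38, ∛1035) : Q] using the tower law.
[Q(√38, ∛1035) : Q] = 6

Let L = Q(√38, ∛1035). Since Q(√38) ⊂ L and [Q(√38):Q] = 2, the tower law gives 2 | [L:Q]. Likewise Q(∛1035) ⊂ L with [Q(∛1035):Q] = 3 (because 1035 is not a perfect cube), so 3 | [L:Q]. As gcd(2,3) = 1, [L:Q] is divisible by 6. Conversely L is generated over Q by √38 and ∛1035, so [L:Q] ≤ 2·3 = 6. Therefore [Q(√38, ∛1035) : Q] = 6.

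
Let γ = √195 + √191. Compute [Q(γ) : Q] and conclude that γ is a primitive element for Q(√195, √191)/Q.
[Q(γ) : Q] = 4 (equivalently, Q(γ) = Q(√195, √191))

Obviously Q(γ) ⊆ Q(√195, √191), and [Q(√195, √191):Q] = 4 (since 195, 191 are distinct squarefree integers > 1 with 37245 not a perfect square). To show equality we compute the minimal polynomial of γ. From γ = √195 + √191: γ^2 = 195 + 2√(37245) + 191 = 386 + 2√(37245), so γ^2 - 386 = 2√(37245); squaring, (γ^2 - 386)^2 = 4·37245, i.e. γ^4 - 772γ^2 + 148996 - 148980 = 0, i.e. γ^4 - 772γ^2 + 16 = 0. So γ is a root of x^4 - 772x^2 + 16. This polynomial is irreducible over Q: it has no rational root (each ±√195 ± √191 is irrational), and any factorization into two quadratics over Q would force √(37245) ∈ Q (pairing opposite roots) or √195, √191 ∈ Q (other pairings), all impossible. Hence [Q(γ):Q] = 4 = [Q(√195, √191):Q], so Q(γ) = Q(√195, √191).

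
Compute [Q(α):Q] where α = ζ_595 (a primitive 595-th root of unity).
[Q(α):Q] = 384

The minimal polynomial of ζ_595 over Q is the 595-th cyclotomic polynomial Φ_595(x), which is irreducible over Q and has degree φ(595) = 384. Hence [Q(α):Q] = φ(595) = 384.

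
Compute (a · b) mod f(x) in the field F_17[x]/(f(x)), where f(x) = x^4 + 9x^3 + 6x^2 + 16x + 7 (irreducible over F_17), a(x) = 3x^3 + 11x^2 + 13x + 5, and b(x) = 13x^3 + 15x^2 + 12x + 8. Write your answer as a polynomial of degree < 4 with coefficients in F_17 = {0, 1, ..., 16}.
a · b ≡ 11x^3 + 6x^2 + x + 5 (mod f(x))

Multiply in F_17[x]: a(x)·b(x) = (3x^3 + 11x^2 + 13x + 5)·(13x^3 + 15x^2 + 12x + 8) = 5x^6 + x^5 + 13x^4 + 8x^3 + 13x^2 + 11x + 6. This has degree ≥ 4, so divide by f(x) over F_17: 5x^6 + x^5 + 13x^4 + 8x^3 + 13x^2 + 11x + 6 = (5x^2 + 7x + 5)·(x^4 + 9x^3 + 6x^2 + 16x + 7) + (11x^3 + 6x^2 + x + 5). Hence a·b ≡ 11x^3 + 6x^2 + x + 5 (mod f). (F_17[x]/(f) is a field with 17^4 = 83521 elements since f is irreducible of degree 4.)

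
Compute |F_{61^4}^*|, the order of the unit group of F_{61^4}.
|F_{61^4}^*| = 13845840

F_{61^4} has 61^4 = 13845841 elements; its multiplicative group consists of all nonzero elements, so |F_{61^4}^*| = 13845841 - 1 = 13845840. (It is cyclic since any finite subgroup of the multiplicative group of a field is cyclic.)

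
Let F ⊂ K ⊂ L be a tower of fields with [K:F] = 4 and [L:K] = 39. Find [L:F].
[L:F] = 156

The tower law says that for any tower of field extensions F ⊂ K ⊂ L with finite degrees, [L:F] = [L:K] · [K:F]. Here this gives [L:F] = 39 · 4 = 156.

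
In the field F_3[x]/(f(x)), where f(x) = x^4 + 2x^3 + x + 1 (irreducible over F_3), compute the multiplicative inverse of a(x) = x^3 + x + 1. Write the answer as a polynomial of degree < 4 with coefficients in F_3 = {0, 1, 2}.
a(x)^(-1) ≡ x^3 + 2x^2 + 2x + 1 (mod f(x))

Since f is irreducible over F_3, F_3[x]/(f) is a field and a(x) ≠ 0 has an inverse. Apply the extended Euclidean algorithm to f(x) and a(x) in F_3[x]: f(x) = (x + 2)·a(x) + (2x^2 + x + 2);  a(x) = (2x + 2)·(2x^2 + x + 2) + (x);  (2x^2 + x + 2) = (2x + 1)·(x) + (2). The last nonzero remainder is the constant 2 = gcd(f, a) in F_3. Back-substituting through the division chain expresses 2 = s(x)·a(x) + t(x)·f(x) with s(x) ≡ 2x^3 + x^2 + x + 2 (mod f), so (2x^3 + x^2 + x + 2)·a(x) ≡ 2 (mod f). Multiplying by 2^(-1) ≡ 2 in F_3 gives a(x)^(-1) ≡ 2·(2x^3 + x^2 + x + 2) ≡ x^3 + 2x^2 + 2x + 1 (mod f). Check: (x^3 + x + 1)·(x^3 + 2x^2 + 2x + 1) = x^6 + 2x^5 + x^3 + x^2 + 1 ≡ 1 (mod x^4 + 2x^3 + x + 1).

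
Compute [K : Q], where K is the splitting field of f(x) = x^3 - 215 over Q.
[K : Q] = 6

The roots of x^3 - 215 are ∛215, ω∛215, ω^2∛215 where ω = e^(2πi/3) is a primitive cube root of unity, so K = Q(∛215, ω). Now [Q(∛215):Q] = 3 (since 215 is not a perfect cube, x^3 - 215 is irreducible) and [Q(ω):Q] = 2. Both 2 and 3 divide [K:Q], and [K:Q] ≤ 3·2 = 6, so [K:Q] = 6. (Equivalently: Q(∛215) ⊂ R but ω ∉ R, so [K : Q(∛215)] = 2.)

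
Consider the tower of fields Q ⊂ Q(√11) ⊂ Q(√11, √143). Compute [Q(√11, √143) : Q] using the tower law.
[Q(√11, √143) : Q] = 4

[Q(√11):Q] = 2 (min poly x^2 - 11, irreducible since 11 is squarefree > 1). For the top step, suppose √143 ∈ Q(√11), say √143 = c + d√11 with c, d ∈ Q. Squaring: 143 = c^2 + 11d^2 + 2cd√11. Since √11 ∉ Q this forces 2cd = 0. If d = 0 then √143 = c ∈ Q, contradicting 143 squarefree > 1. If c = 0 then 143 = 11d^2, so 11·143 = (11d)^2 is a perfect square in Q — but 11·143 = 1573 is not a perfect square (since 11 and 143 are distinct squarefree integers). Contradiction. Hence √143 ∉ Q(√11), so x^2 - 143 stays irreducible over Q(√11) and [Q(√11, √143) : Q(√11)] = 2. By the tower law, [Q(√11, √143) : Q] = 2 · 2 = 4.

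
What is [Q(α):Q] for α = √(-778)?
[Q(α):Q] = 2

[Q(α):Q] equals the degree of the minimal polynomial of α. Here α^2 = -778 and x^2 + 778 is irreducible (d = -778 is squarefree, ≠ 1, hence not a square), so deg(m_α) = 2. Thus [Q(α):Q] = 2.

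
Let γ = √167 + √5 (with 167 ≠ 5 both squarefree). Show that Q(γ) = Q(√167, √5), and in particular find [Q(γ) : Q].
[Q(γ) : Q] = 4 (equivalently, Q(γ) = Q(√167, √5))

Obviously Q(γ) ⊆ Q(√167, √5), and [Q(√167, √5):Q] = 4 (since 167, 5 are distinct squarefree integers > 1 with 835 not a perfect square). To show equality we compute the minimal polynomial of γ. From γ = √167 + √5: γ^2 = 167 + 2√(835) + 5 = 172 + 2√(835), so γ^2 - 172 = 2√(835); squaring, (γ^2 - 172)^2 = 4·835, i.e. γ^4 - 344γ^2 + 29584 - 3340 = 0, i.e. γ^4 - 344γ^2 + 26244 = 0. So γ is a root of x^4 - 344x^2 + 26244. This polynomial is irreducible over Q: it has no rational root (each ±√167 ± √5 is irrational), and any factorization into two quadratics over Q would force √(835) ∈ Q (pairing opposite roots) or √167, √5 ∈ Q (other pairings), all impossible. Hence [Q(γ):Q] = 4 = [Q(√167, √5):Q], so Q(γ) = Q(√167, √5).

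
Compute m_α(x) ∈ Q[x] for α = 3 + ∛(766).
m_α(x) = x^3 - 9x^2 + 27x - 793

Set β = α - 3 = ∛(766), so β^3 = 766. Then (α - 3)^3 - 766 = 0, i.e. α is a root of g(x) = (x - 3)^3 - 766 = x^3 - 9x^2 + 27x - 793. Since g(x) = h(x - 3) where h(x) = x^3 - 766, and h is irreducible over Q (because 766 is not a perfect cube, so h has no rational root, and a monic cubic with no rational root is irreducible), g is also irreducible (irreducibility is preserved under the substitution x → x - 3). Hence m_α(x) = x^3 - 9x^2 + 27x - 793.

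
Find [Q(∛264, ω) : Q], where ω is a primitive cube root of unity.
[Q(∛264, ω) : Q] = 6

[Q(∛264):Q] = 3 (min poly x^3 - 264, irreducible since 264 is not a perfect cube). [Q(ω):Q] = 2 (min poly x^2 + x + 1). Since Q(∛264) ⊂ R and ω ∉ R, we have ω ∉ Q(∛264), so x^2 + x + 1 remains irreducible over Q(∛264) and [Q(∛264, ω) : Q(∛264)] = 2. By the tower law, [Q(∛264, ω) : Q] = 3 · 2 = 6. (In fact Q(∛264, ω) is the splitting field of x^3 - 264 over Q.)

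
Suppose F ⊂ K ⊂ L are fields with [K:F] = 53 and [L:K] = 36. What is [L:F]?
[L:F] = 1908

The tower law says that for any tower of field extensions F ⊂ K ⊂ L with finite degrees, [L:F] = [L:K] · [K:F]. Here this gives [L:F] = 36 · 53 = 1908.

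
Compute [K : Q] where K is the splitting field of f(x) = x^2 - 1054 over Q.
[K : Q] = 2

f(x) = x^2 - 1054 factors as (x - √1054)(x + √1054). The splitting field is K = Q(√1054). Since 1054 is squarefree and > 1, it is not a perfect square, so x^2 - 1054 is irreducible over Q and [Q(√1054) : Q] = 2. Hence [K : Q] = 2.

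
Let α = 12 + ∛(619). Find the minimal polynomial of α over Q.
m_α(x) = x^3 - 36x^2 + 432x - 2347

Set β = α - 12 = ∛(619), so β^3 = 619. Then (α - 12)^3 - 619 = 0, i.e. α is a root of g(x) = (x - 12)^3 - 619 = x^3 - 36x^2 + 432x - 2347. Since g(x) = h(x - 12) where h(x) = x^3 - 619, and h is irreducible over Q (because 619 is not a perfect cube, so h has no rational root, and a monic cubic with no rational root is irreducible), g is also irreducible (irreducibility is preserved under the substitution x → x - 12). Hence m_α(x) = x^3 - 36x^2 + 432x - 2347.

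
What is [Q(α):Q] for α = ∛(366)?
[Q(α):Q] = 3

The minimal polynomial of α is x^3 - 366, irreducible over Q since 366 is not a perfect cube (so x^3 - 366 has no rational root). Hence [Q(α):Q] = deg(m_α) = 3.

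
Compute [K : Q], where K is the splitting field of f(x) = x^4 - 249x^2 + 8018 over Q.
[K : Q] = 4

Solving the quadratic in x^2: x^2 = (249 ± √(249^2 - 4·8018))/2 = (249 ± √29929)/2 = (249 ± 173)/2, giving x^2 = 38 or x^2 = 211. So f(x) = (x^2 - 38)(x^2 - 211) and the roots of f are ±√38, ±√211. Hence the splitting field is K = Q(√38, √211). Since 38 and 211 are distinct squarefree integers > 1, their product 8018 is not a perfect square, so √211 ∉ Q(√38). By the tower law [K:Q] = [Q(√38,√211):Q(√38)] · [Q(√38):Q] = 2 · 2 = 4.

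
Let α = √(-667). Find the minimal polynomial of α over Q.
m_α(x) = x^2 + 667

α satisfies α^2 + 667 = 0, so x^2 + 667 annihilates α. Since d = -667 is squarefree and ≠ 1, it is not a perfect square in Q, so x^2 + 667 has no rational root and is therefore irreducible over Q (a degree-2 polynomial over a field is irreducible iff it has no root). Hence m_α(x) = x^2 + 667.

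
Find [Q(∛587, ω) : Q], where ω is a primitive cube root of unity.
[Q(∛587, ω) : Q] = 6

[Q(∛587):Q] = 3 (min poly x^3 - 587, irreducible since 587 is not a perfect cube). [Q(ω):Q] = 2 (min poly x^2 + x + 1). Since Q(∛587) ⊂ R and ω ∉ R, we have ω ∉ Q(∛587), so x^2 + x + 1 remains irreducible over Q(∛587) and [Q(∛587, ω) : Q(∛587)] = 2. By the tower law, [Q(∛587, ω) : Q] = 3 · 2 = 6. (In fact Q(∛587, ω) is the splitting field of x^3 - 587 over Q.)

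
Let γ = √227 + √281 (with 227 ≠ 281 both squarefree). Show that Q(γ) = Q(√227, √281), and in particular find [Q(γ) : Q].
[Q(γ) : Q] = 4 (equivalently, Q(γ) = Q(√227, √281))

Obviously Q(γ) ⊆ Q(√227, √281), and [Q(√227, √281):Q] = 4 (since 227, 281 are distinct squarefree integers > 1 with 63787 not a perfect square). To show equality we compute the minimal polynomial of γ. From γ = √227 + √281: γ^2 = 227 + 2√(63787) + 281 = 508 + 2√(63787), so γ^2 - 508 = 2√(63787); squaring, (γ^2 - 508)^2 = 4·63787, i.e. γ^4 - 1016γ^2 + 258064 - 255148 = 0, i.e. γ^4 - 1016γ^2 + 2916 = 0. So γ is a root of x^4 - 1016x^2 + 2916. This polynomial is irreducible over Q: it has no rational root (each ±√227 ± √281 is irrational), and any factorization into two quadratics over Q would force √(63787) ∈ Q (pairing opposite roots) or √227, √281 ∈ Q (other pairings), all impossible. Hence [Q(γ):Q] = 4 = [Q(√227, √281):Q], so Q(γ) = Q(√227, √281).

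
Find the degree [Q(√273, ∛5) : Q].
[Q(√273, ∛5) : Q] = 6

Let L = Q(√273, ∛5). Since Q(√273) ⊂ L and [Q(√273):Q] = 2, the tower law gives 2 | [L:Q]. Likewise Q(∛5) ⊂ L with [Q(∛5):Q] = 3 (because 5 is not a perfect cube), so 3 | [L:Q]. As gcd(2,3) = 1, [L:Q] is divisible by 6. Conversely L is generated over Q by √273 and ∛5, so [L:Q] ≤ 2·3 = 6. Therefore [Q(√273, ∛5) : Q] = 6.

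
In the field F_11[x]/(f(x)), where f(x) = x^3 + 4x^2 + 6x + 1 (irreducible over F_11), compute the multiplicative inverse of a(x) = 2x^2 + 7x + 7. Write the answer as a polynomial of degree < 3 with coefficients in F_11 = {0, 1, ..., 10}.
a(x)^(-1) ≡ x^2 + 5x + 3 (mod f(x))

Since f is irreducible over F_11, F_11[x]/(f) is a field and a(x) ≠ 0 has an inverse. Apply the extended Euclidean algorithm to f(x) and a(x) in F_11[x]: f(x) = (6x + 3)·a(x) + (9x + 2);  a(x) = (10x + 1)·(9x + 2) + (5). The last nonzero remainder is the constant 5 = gcd(f, a) in F_11. Back-substituting through the division chain expresses 5 = s(x)·a(x) + t(x)·f(x) with s(x) ≡ 5x^2 + 3x + 4 (mod f), so (5x^2 + 3x + 4)·a(x) ≡ 5 (mod f). Multiplying by 5^(-1) ≡ 9 in F_11 gives a(x)^(-1) ≡ 9·(5x^2 + 3x + 4) ≡ x^2 + 5x + 3 (mod f). Check: (2x^2 + 7x + 7)·(x^2 + 5x + 3) = 2x^4 + 6x^3 + 4x^2 + x + 10 ≡ 1 (mod x^3 + 4x^2 + 6x + 1).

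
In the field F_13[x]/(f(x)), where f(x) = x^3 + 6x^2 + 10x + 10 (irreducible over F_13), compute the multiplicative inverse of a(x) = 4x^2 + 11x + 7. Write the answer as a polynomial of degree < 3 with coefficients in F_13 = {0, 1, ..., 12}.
a(x)^(-1) ≡ 8x^2 + 6x + 1 (mod f(x))

Since f is irreducible over F_13, F_13[x]/(f) is a field and a(x) ≠ 0 has an inverse. Apply the extended Euclidean algorithm to f(x) and a(x) in F_13[x]: f(x) = (10x)·a(x) + (5x + 10);  a(x) = (6x + 11)·(5x + 10) + (1). The last nonzero remainder is the constant 1 = gcd(f, a) in F_13. Back-substituting through the division chain expresses 1 = s(x)·a(x) + t(x)·f(x) with s(x) ≡ 8x^2 + 6x + 1 (mod f), so a(x)^(-1) ≡ s(x) = 8x^2 + 6x + 1 (mod f). Check: (4x^2 + 11x + 7)·(8x^2 + 6x + 1) = 6x^4 + 8x^3 + 9x^2 + x + 7 ≡ 1 (mod x^3 + 6x^2 + 10x + 10).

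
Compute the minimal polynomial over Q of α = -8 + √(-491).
m_α(x) = x^2 + 16x + 555

From α + 8 = √(-491), squaring gives (α + 8)^2 = -491, i.e. α^2 + 16α + 64 = -491, so α^2 + 16α + 555 = 0. The discriminant of x^2 + 16x + 555 is (16)^2 - 4·(555) = 256 - 2220 = -1964, and 4·(-491) is not a perfect square in Q since -491 is squarefree and ≠ 1. Hence x^2 + 16x + 555 is irreducible over Q and is the minimal polynomial of α.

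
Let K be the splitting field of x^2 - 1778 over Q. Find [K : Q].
[K : Q] = 2

f(x) = x^2 - 1778 factors as (x - √1778)(x + √1778). The splitting field is K = Q(√1778). Since 1778 is squarefree and > 1, it is not a perfect square, so x^2 - 1778 is irreducible over Q and [Q(√1778) : Q] = 2. Hence [K : Q] = 2.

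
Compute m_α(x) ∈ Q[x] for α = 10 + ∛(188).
m_α(x) = x^3 - 30x^2 + 300x - 1188

Set β = α - 10 = ∛(188), so β^3 = 188. Then (α - 10)^3 - 188 = 0, i.e. α is a root of g(x) = (x - 10)^3 - 188 = x^3 - 30x^2 + 300x - 1188. Since g(x) = h(x - 10) where h(x) = x^3 - 188, and h is irreducible over Q (because 188 is not a perfect cube, so h has no rational root, and a monic cubic with no rational root is irreducible), g is also irreducible (irreducibility is preserved under the substitution x → x - 10). Hence m_α(x) = x^3 - 30x^2 + 300x - 1188.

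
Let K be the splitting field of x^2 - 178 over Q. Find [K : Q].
[K : Q] = 2

f(x) = x^2 - 178 factors as (x - √178)(x + √178). The splitting field is K = Q(√178). Since 178 is squarefree and > 1, it is not a perfect square, so x^2 - 178 is irreducible over Q and [Q(√178) : Q] = 2. Hence [K : Q] = 2.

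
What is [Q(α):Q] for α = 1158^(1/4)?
[Q(α):Q] = 4

α is a root of x^4 - 1158. By Eisenstein's criterion at the prime p = 2 (which divides the constant term 1158 but p^2 = 4 does not, since 1158 is squarefree), x^4 - 1158 is irreducible over Q. Hence [Q(α):Q] = 4.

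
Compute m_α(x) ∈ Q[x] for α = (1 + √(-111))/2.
m_α(x) = x^2 - x + 28

From 2α - 1 = √(-111), squaring gives (2α - 1)^2 = -111, i.e. 4α^2 - 4α + 1 = -111, so α^2 - α + (1 + 111)/4 = 0. Since -111 ≡ 1 (mod 4), (1 + 111)/4 = 28 ∈ Z. The polynomial x^2 - x + 28 has discriminant 1 - 4·(28) = -111, which is not a perfect square in Q (d = -111 is squarefree and ≠ 1), so x^2 - x + 28 is irreducible over Q. It is the minimal polynomial of α.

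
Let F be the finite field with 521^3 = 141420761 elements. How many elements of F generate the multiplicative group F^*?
There are φ(141420760) = 50353920 primitive elements

F_q^* is cyclic of order q - 1 = 141420760. A cyclic group of order m has exactly φ(m) generators. Here m = 141420760 = 2^3 · 5 · 13 · 31^2 · 283, so the number of primitive elements is φ(141420760) = 50353920.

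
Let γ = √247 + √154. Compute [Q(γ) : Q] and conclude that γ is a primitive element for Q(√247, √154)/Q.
[Q(γ) : Q] = 4 (equivalently, Q(γ) = Q(√247, √154))

Obviously Q(γ) ⊆ Q(√247, √154), and [Q(√247, √154):Q] = 4 (since 247, 154 are distinct squarefree integers > 1 with 38038 not a perfect square). To show equality we compute the minimal polynomial of γ. From γ = √247 + √154: γ^2 = 247 + 2√(38038) + 154 = 401 + 2√(38038), so γ^2 - 401 = 2√(38038); squaring, (γ^2 - 401)^2 = 4·38038, i.e. γ^4 - 802γ^2 + 160801 - 152152 = 0, i.e. γ^4 - 802γ^2 + 8649 = 0. So γ is a root of x^4 - 802x^2 + 8649. This polynomial is irreducible over Q: it has no rational root (each ±√247 ± √154 is irrational), and any factorization into two quadratics over Q would force √(38038) ∈ Q (pairing opposite roots) or √247, √154 ∈ Q (other pairings), all impossible. Hence [Q(γ):Q] = 4 = [Q(√247, √154):Q], so Q(γ) = Q(√247, √154).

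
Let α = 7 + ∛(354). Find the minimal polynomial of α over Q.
m_α(x) = x^3 - 21x^2 + 147x - 697

Set β = α - 7 = ∛(354), so β^3 = 354. Then (α - 7)^3 - 354 = 0, i.e. α is a root of g(x) = (x - 7)^3 - 354 = x^3 - 21x^2 + 147x - 697. Since g(x) = h(x - 7) where h(x) = x^3 - 354, and h is irreducible over Q (because 354 is not a perfect cube, so h has no rational root, and a monic cubic with no rational root is irreducible), g is also irreducible (irreducibility is preserved under the substitution x → x - 7). Hence m_α(x) = x^3 - 21x^2 + 147x - 697.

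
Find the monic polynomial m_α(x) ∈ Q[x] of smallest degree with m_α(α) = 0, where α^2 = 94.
m_α(x) = x^2 - 94

α satisfies α^2 - 94 = 0, so x^2 - 94 annihilates α. Since d = 94 is squarefree and ≠ 1, it is not a perfect square in Q, so x^2 - 94 has no rational root and is therefore irreducible over Q (a degree-2 polynomial over a field is irreducible iff it has no root). Hence m_α(x) = x^2 - 94.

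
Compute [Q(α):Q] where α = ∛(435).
[Q(α):Q] = 3

The minimal polynomial of α is x^3 - 435, irreducible over Q since 435 is not a perfect cube (so x^3 - 435 has no rational root). Hence [Q(α):Q] = deg(m_α) = 3.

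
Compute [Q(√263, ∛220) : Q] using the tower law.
[Q(√263, ∛220) : Q] = 6

Let L = Q(√263, ∛220). Since Q(√263) ⊂ L and [Q(√263):Q] = 2, the tower law gives 2 | [L:Q]. Likewise Q(∛220) ⊂ L with [Q(∛220):Q] = 3 (because 220 is not a perfect cube), so 3 | [L:Q]. As gcd(2,3) = 1, [L:Q] is divisible by 6. Conversely L is generated over Q by √263 and ∛220, so [L:Q] ≤ 2·3 = 6. Therefore [Q(√263, ∛220) : Q] = 6.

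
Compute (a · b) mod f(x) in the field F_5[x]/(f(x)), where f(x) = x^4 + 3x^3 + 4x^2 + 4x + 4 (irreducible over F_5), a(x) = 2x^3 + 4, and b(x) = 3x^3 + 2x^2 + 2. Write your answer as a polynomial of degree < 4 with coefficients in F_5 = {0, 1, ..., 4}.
a · b ≡ 4x^3 + 3x^2 + 4x + 1 (mod f(x))

Multiply in F_5[x]: a(x)·b(x) = (2x^3 + 4)·(3x^3 + 2x^2 + 2) = x^6 + 4x^5 + x^3 + 3x^2 + 3. This has degree ≥ 4, so divide by f(x) over F_5: x^6 + 4x^5 + x^3 + 3x^2 + 3 = (x^2 + x + 3)·(x^4 + 3x^3 + 4x^2 + 4x + 4) + (4x^3 + 3x^2 + 4x + 1). Hence a·b ≡ 4x^3 + 3x^2 + 4x + 1 (mod f). (F_5[x]/(f) is a field with 5^4 = 625 elements since f is irreducible of degree 4.)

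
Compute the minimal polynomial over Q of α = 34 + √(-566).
m_α(x) = x^2 - 68x + 1722

From α - 34 = √(-566), squaring gives (α - 34)^2 = -566, i.e. α^2 - 68α + 1156 = -566, so α^2 - 68α + 1722 = 0. The discriminant of x^2 - 68x + 1722 is (-68)^2 - 4·(1722) = 4624 - 6888 = -2264, and 4·(-566) is not a perfect square in Q since -566 is squarefree and ≠ 1. Hence x^2 - 68x + 1722 is irreducible over Q and is the minimal polynomial of α.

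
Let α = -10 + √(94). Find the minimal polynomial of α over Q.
m_α(x) = x^2 + 20x + 6

From α + 10 = √(94), squaring gives (α + 10)^2 = 94, i.e. α^2 + 20α + 100 = 94, so α^2 + 20α + 6 = 0. The discriminant of x^2 + 20x + 6 is (20)^2 - 4·(6) = 400 - 24 = 376, and 4·(94) is not a perfect square in Q since 94 is squarefree and ≠ 1. Hence x^2 + 20x + 6 is irreducible over Q and is the minimal polynomial of α.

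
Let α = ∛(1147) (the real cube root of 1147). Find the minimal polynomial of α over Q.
m_α(x) = x^3 - 1147

α satisfies α^3 = 1147, so x^3 - 1147 annihilates α. By the rational root test, a rational root p/q (in lowest terms) of x^3 - 1147 would satisfy p^3 = 1147 q^3, forcing q = 1 and p^3 = 1147; but 1147 is not a perfect cube, contradiction. A monic cubic over Q with no rational root is irreducible (any nontrivial factorization would include a linear factor). Hence x^3 - 1147 is the minimal polynomial of α, and in particular [Q(α):Q] = 3.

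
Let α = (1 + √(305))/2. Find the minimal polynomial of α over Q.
m_α(x) = x^2 - x - 76

From 2α - 1 = √(305), squaring gives (2α - 1)^2 = 305, i.e. 4α^2 - 4α + 1 = 305, so α^2 - α + (1 - 305)/4 = 0. Since 305 ≡ 1 (mod 4), (1 - 305)/4 = -76 ∈ Z. The polynomial x^2 - x - 76 has discriminant 1 - 4·(-76) = 305, which is not a perfect square in Q (d = 305 is squarefree and ≠ 1), so x^2 - x - 76 is irreducible over Q. It is the minimal polynomial of α.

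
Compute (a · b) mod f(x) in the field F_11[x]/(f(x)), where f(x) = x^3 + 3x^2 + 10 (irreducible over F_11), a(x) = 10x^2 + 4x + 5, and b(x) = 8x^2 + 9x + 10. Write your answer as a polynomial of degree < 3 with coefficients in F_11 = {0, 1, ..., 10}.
a · b ≡ 2x^2 + 9 (mod f(x))

Multiply in F_11[x]: a(x)·b(x) = (10x^2 + 4x + 5)·(8x^2 + 9x + 10) = 3x^4 + x^3 + 8x + 6. This has degree ≥ 3, so divide by f(x) over F_11: 3x^4 + x^3 + 8x + 6 = (3x + 3)·(x^3 + 3x^2 + 10) + (2x^2 + 9). Hence a·b ≡ 2x^2 + 9 (mod f). (F_11[x]/(f) is a field with 11^3 = 1331 elements since f is irreducible of degree 3.)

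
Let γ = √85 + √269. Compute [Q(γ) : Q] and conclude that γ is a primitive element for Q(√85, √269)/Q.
[Q(γ) : Q] = 4 (equivalently, Q(γ) = Q(√85, √269))

Obviously Q(γ) ⊆ Q(√85, √269), and [Q(√85, √269):Q] = 4 (since 85, 269 are distinct squarefree integers > 1 with 22865 not a perfect square). To show equality we compute the minimal polynomial of γ. From γ = √85 + √269: γ^2 = 85 + 2√(22865) + 269 = 354 + 2√(22865), so γ^2 - 354 = 2√(22865); squaring, (γ^2 - 354)^2 = 4·22865, i.e. γ^4 - 708γ^2 + 125316 - 91460 = 0, i.e. γ^4 - 708γ^2 + 33856 = 0. So γ is a root of x^4 - 708x^2 + 33856. This polynomial is irreducible over Q: it has no rational root (each ±√85 ± √269 is irrational), and any factorization into two quadratics over Q would force √(22865) ∈ Q (pairing opposite roots) or √85, √269 ∈ Q (other pairings), all impossible. Hence [Q(γ):Q] = 4 = [Q(√85, √269):Q], so Q(γ) = Q(√85, √269).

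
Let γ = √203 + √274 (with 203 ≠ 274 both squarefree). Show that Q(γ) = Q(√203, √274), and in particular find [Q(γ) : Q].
[Q(γ) : Q] = 4 (equivalently, Q(γ) = Q(√203, √274))

Obviously Q(γ) ⊆ Q(√203, √274), and [Q(√203, √274):Q] = 4 (since 203, 274 are distinct squarefree integers > 1 with 55622 not a perfect square). To show equality we compute the minimal polynomial of γ. From γ = √203 + √274: γ^2 = 203 + 2√(55622) + 274 = 477 + 2√(55622), so γ^2 - 477 = 2√(55622); squaring, (γ^2 - 477)^2 = 4·55622, i.e. γ^4 - 954γ^2 + 227529 - 222488 = 0, i.e. γ^4 - 954γ^2 + 5041 = 0. So γ is a root of x^4 - 954x^2 + 5041. This polynomial is irreducible over Q: it has no rational root (each ±√203 ± √274 is irrational), and any factorization into two quadratics over Q would force √(55622) ∈ Q (pairing opposite roots) or √203, √274 ∈ Q (other pairings), all impossible. Hence [Q(γ):Q] = 4 = [Q(√203, √274):Q], so Q(γ) = Q(√203, √274).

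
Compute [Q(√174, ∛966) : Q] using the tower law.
[Q(√174, ∛966) : Q] = 6

Let L = Q(√174, ∛966). Since Q(√174) ⊂ L and [Q(√174):Q] = 2, the tower law gives 2 | [L:Q]. Likewise Q(∛966) ⊂ L with [Q(∛966):Q] = 3 (because 966 is not a perfect cube), so 3 | [L:Q]. As gcd(2,3) = 1, [L:Q] is divisible by 6. Conversely L is generated over Q by √174 and ∛966, so [L:Q] ≤ 2·3 = 6. Therefore [Q(√174, ∛966) : Q] = 6.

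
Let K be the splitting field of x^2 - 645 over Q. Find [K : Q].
[K : Q] = 2

f(x) = x^2 - 645 factors as (x - √645)(x + √645). The splitting field is K = Q(√645). Since 645 is squarefree and > 1, it is not a perfect square, so x^2 - 645 is irreducible over Q and [Q(√645) : Q] = 2. Hence [K : Q] = 2.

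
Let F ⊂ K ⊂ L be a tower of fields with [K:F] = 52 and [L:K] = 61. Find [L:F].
[L:F] = 3172

The tower law says that for any tower of field extensions F ⊂ K ⊂ L with finite degrees, [L:F] = [L:K] · [K:F]. Here this gives [L:F] = 61 · 52 = 3172.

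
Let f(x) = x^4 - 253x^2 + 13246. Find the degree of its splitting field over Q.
[K : Q] = 4

Solving the quadratic in x^2: x^2 = (253 ± √(253^2 - 4·13246))/2 = (253 ± √11025)/2 = (253 ± 105)/2, giving x^2 = 179 or x^2 = 74. So f(x) = (x^2 - 179)(x^2 - 74) and the roots of f are ±√179, ±√74. Hence the splitting field is K = Q(√179, √74). Since 179 and 74 are distinct squarefree integers > 1, their product 13246 is not a perfect square, so √74 ∉ Q(√179). By the tower law [K:Q] = [Q(√179,√74):Q(√179)] · [Q(√179):Q] = 2 · 2 = 4.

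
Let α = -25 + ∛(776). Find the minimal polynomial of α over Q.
m_α(x) = x^3 + 75x^2 + 1875x + 14849

Set β = α + 25 = ∛(776), so β^3 = 776. Then (α + 25)^3 - 776 = 0, i.e. α is a root of g(x) = (x + 25)^3 - 776 = x^3 + 75x^2 + 1875x + 14849. Since g(x) = h(x + 25) where h(x) = x^3 - 776, and h is irreducible over Q (because 776 is not a perfect cube, so h has no rational root, and a monic cubic with no rational root is irreducible), g is also irreducible (irreducibility is preserved under the substitution x → x + 25). Hence m_α(x) = x^3 + 75x^2 + 1875x + 14849.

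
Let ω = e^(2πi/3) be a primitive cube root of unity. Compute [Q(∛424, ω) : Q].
[Q(∛424, ω) : Q] = 6

[Q(∛424):Q] = 3 (min poly x^3 - 424, irreducible since 424 is not a perfect cube). [Q(ω):Q] = 2 (min poly x^2 + x + 1). Since Q(∛424) ⊂ R and ω ∉ R, we have ω ∉ Q(∛424), so x^2 + x + 1 remains irreducible over Q(∛424) and [Q(∛424, ω) : Q(∛424)] = 2. By the tower law, [Q(∛424, ω) : Q] = 3 · 2 = 6. (In fact Q(∛424, ω) is the splitting field of x^3 - 424 over Q.)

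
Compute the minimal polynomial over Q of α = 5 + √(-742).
m_α(x) = x^2 - 10x + 767

From α - 5 = √(-742), squaring gives (α - 5)^2 = -742, i.e. α^2 - 10α + 25 = -742, so α^2 - 10α + 767 = 0. The discriminant of x^2 - 10x + 767 is (-10)^2 - 4·(767) = 100 - 3068 = -2968, and 4·(-742) is not a perfect square in Q since -742 is squarefree and ≠ 1. Hence x^2 - 10x + 767 is irreducible over Q and is the minimal polynomial of α.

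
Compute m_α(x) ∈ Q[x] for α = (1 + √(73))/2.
m_α(x) = x^2 - x - 18

From 2α - 1 = √(73), squaring gives (2α - 1)^2 = 73, i.e. 4α^2 - 4α + 1 = 73, so α^2 - α + (1 - 73)/4 = 0. Since 73 ≡ 1 (mod 4), (1 - 73)/4 = -18 ∈ Z. The polynomial x^2 - x - 18 has discriminant 1 - 4·(-18) = 73, which is not a perfect square in Q (d = 73 is squarefree and ≠ 1), so x^2 - x - 18 is irreducible over Q. It is the minimal polynomial of α.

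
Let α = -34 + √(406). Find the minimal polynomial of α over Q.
m_α(x) = x^2 + 68x + 750

From α + 34 = √(406), squaring gives (α + 34)^2 = 406, i.e. α^2 + 68α + 1156 = 406, so α^2 + 68α + 750 = 0. The discriminant of x^2 + 68x + 750 is (68)^2 - 4·(750) = 4624 - 3000 = 1624, and 4·(406) is not a perfect square in Q since 406 is squarefree and ≠ 1. Hence x^2 + 68x + 750 is irreducible over Q and is the minimal polynomial of α.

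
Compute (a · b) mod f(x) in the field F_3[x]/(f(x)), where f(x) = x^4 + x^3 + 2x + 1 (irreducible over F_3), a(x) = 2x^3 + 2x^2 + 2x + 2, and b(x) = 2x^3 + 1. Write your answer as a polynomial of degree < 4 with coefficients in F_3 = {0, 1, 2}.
a · b ≡ x^2 + 1 (mod f(x))

Multiply in F_3[x]: a(x)·b(x) = (2x^3 + 2x^2 + 2x + 2)·(2x^3 + 1) = x^6 + x^5 + x^4 + 2x^2 + 2x + 2. This has degree ≥ 4, so divide by f(x) over F_3: x^6 + x^5 + x^4 + 2x^2 + 2x + 2 = (x^2 + 1)·(x^4 + x^3 + 2x + 1) + (x^2 + 1). Hence a·b ≡ x^2 + 1 (mod f). (F_3[x]/(f) is a field with 3^4 = 81 elements since f is irreducible of degree 4.)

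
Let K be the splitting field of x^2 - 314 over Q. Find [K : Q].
[K : Q] = 2

f(x) = x^2 - 314 factors as (x - √314)(x + √314). The splitting field is K = Q(√314). Since 314 is squarefree and > 1, it is not a perfect square, so x^2 - 314 is irreducible over Q and [Q(√314) : Q] = 2. Hence [K : Q] = 2.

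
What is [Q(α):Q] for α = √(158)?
[Q(α):Q] = 2

[Q(α):Q] equals the degree of the minimal polynomial of α. Here α^2 = 158 and x^2 - 158 is irreducible (d = 158 is squarefree, ≠ 1, hence not a square), so deg(m_α) = 2. Thus [Q(α):Q] = 2.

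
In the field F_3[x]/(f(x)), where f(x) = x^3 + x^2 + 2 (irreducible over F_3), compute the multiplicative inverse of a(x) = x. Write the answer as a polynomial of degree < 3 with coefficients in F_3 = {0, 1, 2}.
a(x)^(-1) ≡ x^2 + x (mod f(x))

Since f is irreducible over F_3, F_3[x]/(f) is a field and a(x) ≠ 0 has an inverse. Apply the extended Euclidean algorithm to f(x) and a(x) in F_3[x]: f(x) = (x^2 + x)·a(x) + (2). The last nonzero remainder is the constant 2 = gcd(f, a) in F_3. Back-substituting through the division chain expresses 2 = s(x)·a(x) + t(x)·f(x) with s(x) ≡ 2x^2 + 2x (mod f), so (2x^2 + 2x)·a(x) ≡ 2 (mod f). Multiplying by 2^(-1) ≡ 2 in F_3 gives a(x)^(-1) ≡ 2·(2x^2 + 2x) ≡ x^2 + x (mod f). Check: (x)·(x^2 + x) = x^3 + x^2 ≡ 1 (mod x^3 + x^2 + 2).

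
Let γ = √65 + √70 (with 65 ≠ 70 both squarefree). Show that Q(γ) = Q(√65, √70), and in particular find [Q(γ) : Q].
[Q(γ) : Q] = 4 (equivalently, Q(γ) = Q(√65, √70))

Obviously Q(γ) ⊆ Q(√65, √70), and [Q(√65, √70):Q] = 4 (since 65, 70 are distinct squarefree integers > 1 with 4550 not a perfect square). To show equality we compute the minimal polynomial of γ. From γ = √65 + √70: γ^2 = 65 + 2√(4550) + 70 = 135 + 2√(4550), so γ^2 - 135 = 2√(4550); squaring, (γ^2 - 135)^2 = 4·4550, i.e. γ^4 - 270γ^2 + 18225 - 18200 = 0, i.e. γ^4 - 270γ^2 + 25 = 0. So γ is a root of x^4 - 270x^2 + 25. This polynomial is irreducible over Q: it has no rational root (each ±√65 ± √70 is irrational), and any factorization into two quadratics over Q would force √(4550) ∈ Q (pairing opposite roots) or √65, √70 ∈ Q (other pairings), all impossible. Hence [Q(γ):Q] = 4 = [Q(√65, √70):Q], so Q(γ) = Q(√65, √70).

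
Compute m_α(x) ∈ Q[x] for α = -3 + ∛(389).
m_α(x) = x^3 + 9x^2 + 27x - 362

Set β = α + 3 = ∛(389), so β^3 = 389. Then (α + 3)^3 - 389 = 0, i.e. α is a root of g(x) = (x + 3)^3 - 389 = x^3 + 9x^2 + 27x - 362. Since g(x) = h(x + 3) where h(x) = x^3 - 389, and h is irreducible over Q (because 389 is not a perfect cube, so h has no rational root, and a monic cubic with no rational root is irreducible), g is also irreducible (irreducibility is preserved under the substitution x → x + 3). Hence m_α(x) = x^3 + 9x^2 + 27x - 362.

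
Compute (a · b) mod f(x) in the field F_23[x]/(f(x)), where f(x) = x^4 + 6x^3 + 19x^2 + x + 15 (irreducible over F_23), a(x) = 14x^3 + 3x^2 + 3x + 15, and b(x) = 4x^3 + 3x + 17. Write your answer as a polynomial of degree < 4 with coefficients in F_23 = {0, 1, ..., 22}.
a · b ≡ 21x^3 + 14x^2 + 20x + 22 (mod f(x))

Multiply in F_23[x]: a(x)·b(x) = (14x^3 + 3x^2 + 3x + 15)·(4x^3 + 3x + 17) = 10x^6 + 12x^5 + 8x^4 + 8x^3 + 14x^2 + 4x + 2. This has degree ≥ 4, so divide by f(x) over F_23: 10x^6 + 12x^5 + 8x^4 + 8x^3 + 14x^2 + 4x + 2 = (10x^2 + 21x + 14)·(x^4 + 6x^3 + 19x^2 + x + 15) + (21x^3 + 14x^2 + 20x + 22). Hence a·b ≡ 21x^3 + 14x^2 + 20x + 22 (mod f). (F_23[x]/(f) is a field with 23^4 = 279841 elements since f is irreducible of degree 4.)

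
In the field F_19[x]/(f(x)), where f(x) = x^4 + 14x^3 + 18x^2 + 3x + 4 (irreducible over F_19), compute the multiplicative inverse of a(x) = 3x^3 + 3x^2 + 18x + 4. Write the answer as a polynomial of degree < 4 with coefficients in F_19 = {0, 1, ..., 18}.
a(x)^(-1) ≡ 8x^3 + 9x^2 + 4x + 3 (mod f(x))

Since f is irreducible over F_19, F_19[x]/(f) is a field and a(x) ≠ 0 has an inverse. Apply the extended Euclidean algorithm to f(x) and a(x) in F_19[x]: f(x) = (13x + 17)·a(x) + (18x^2 + 6x + 12);  a(x) = (16x + 17)·(18x^2 + 6x + 12) + (9x + 9);  (18x^2 + 6x + 12) = (2x + 5)·(9x + 9) + (5). The last nonzero remainder is the constant 5 = gcd(f, a) in F_19. Back-substituting through the division chain expresses 5 = s(x)·a(x) + t(x)·f(x) with s(x) ≡ 2x^3 + 7x^2 + x + 15 (mod f), so (2x^3 + 7x^2 + x + 15)·a(x) ≡ 5 (mod f). Multiplying by 5^(-1) ≡ 4 in F_19 gives a(x)^(-1) ≡ 4·(2x^3 + 7x^2 + x + 15) ≡ 8x^3 + 9x^2 + 4x + 3 (mod f). Check: (3x^3 + 3x^2 + 18x + 4)·(8x^3 + 9x^2 + 4x + 3) = 5x^6 + 13x^5 + 12x^4 + 6x^3 + 3x^2 + 13x + 12 ≡ 1 (mod x^4 + 14x^3 + 18x^2 + 3x + 4).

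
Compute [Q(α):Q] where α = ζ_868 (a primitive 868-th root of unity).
[Q(α):Q] = 360

The minimal polynomial of ζ_868 over Q is the 868-th cyclotomic polynomial Φ_868(x), which is irreducible over Q and has degree φ(868) = 360. Hence [Q(α):Q] = φ(868) = 360.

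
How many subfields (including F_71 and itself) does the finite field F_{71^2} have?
F_{71^2} has 2 subfields

The subfields of F_{p^n} are exactly the fields F_{p^d} for d | n (each is the fixed field of the unique index-d subgroup of Gal(F_{p^n}/F_p) ≅ Z/nZ). The divisors of n = 2 are {1, 2}, giving 2 subfields: F_{71^1}, F_{71^2}.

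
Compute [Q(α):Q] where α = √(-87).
[Q(α):Q] = 2

[Q(α):Q] equals the degree of the minimal polynomial of α. Here α^2 = -87 and x^2 + 87 is irreducible (d = -87 is squarefree, ≠ 1, hence not a square), so deg(m_α) = 2. Thus [Q(α):Q] = 2.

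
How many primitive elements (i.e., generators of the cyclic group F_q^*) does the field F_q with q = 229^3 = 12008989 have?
There are φ(12008988) = 3732480 primitive elements

F_q^* is cyclic of order q - 1 = 12008988. A cyclic group of order m has exactly φ(m) generators. Here m = 12008988 = 2^2 · 3^2 · 19 · 97 · 181, so the number of primitive elements is φ(12008988) = 3732480.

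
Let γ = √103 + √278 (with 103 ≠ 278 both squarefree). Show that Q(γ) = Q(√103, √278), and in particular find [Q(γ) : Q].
[Q(γ) : Q] = 4 (equivalently, Q(γ) = Q(√103, √278))

Obviously Q(γ) ⊆ Q(√103, √278), and [Q(√103, √278):Q] = 4 (since 103, 278 are distinct squarefree integers > 1 with 28634 not a perfect square). To show equality we compute the minimal polynomial of γ. From γ = √103 + √278: γ^2 = 103 + 2√(28634) + 278 = 381 + 2√(28634), so γ^2 - 381 = 2√(28634); squaring, (γ^2 - 381)^2 = 4·28634, i.e. γ^4 - 762γ^2 + 145161 - 114536 = 0, i.e. γ^4 - 762γ^2 + 30625 = 0. So γ is a root of x^4 - 762x^2 + 30625. This polynomial is irreducible over Q: it has no rational root (each ±√103 ± √278 is irrational), and any factorization into two quadratics over Q would force √(28634) ∈ Q (pairing opposite roots) or √103, √278 ∈ Q (other pairings), all impossible. Hence [Q(γ):Q] = 4 = [Q(√103, √278):Q], so Q(γ) = Q(√103, √278).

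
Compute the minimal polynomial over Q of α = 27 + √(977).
m_α(x) = x^2 - 54x - 248

From α - 27 = √(977), squaring gives (α - 27)^2 = 977, i.e. α^2 - 54α + 729 = 977, so α^2 - 54α - 248 = 0. The discriminant of x^2 - 54x - 248 is (-54)^2 - 4·(-248) = 2916 + 992 = 3908, and 4·(977) is not a perfect square in Q since 977 is squarefree and ≠ 1. Hence x^2 - 54x - 248 is irreducible over Q and is the minimal polynomial of α.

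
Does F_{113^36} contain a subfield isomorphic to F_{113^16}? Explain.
No: F_{113^16} is not a subfield of F_{113^36}

F_{p^m} embeds in F_{p^n} iff m | n. Here 16 ∤ 36 (since 36 = 2·16 + 4 with remainder 4 ≠ 0), so F_{113^16} is not a subfield of F_{113^36}. Equivalently: if it were, the tower law would give 16 = [F_{113^16}:F_113] dividing [F_{113^36}:F_113] = 36, contradiction.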